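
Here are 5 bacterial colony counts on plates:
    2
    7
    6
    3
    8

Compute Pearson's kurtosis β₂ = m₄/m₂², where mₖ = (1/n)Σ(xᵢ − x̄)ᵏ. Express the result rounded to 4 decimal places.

x̄ = 5.2000
Σ(xᵢ − x̄)² = 26.8000 ⇒ m₂ = 5.36000
Σ(xᵢ − x̄)⁴ = 200.6560 ⇒ m₄ = 40.13120
m₂² = 28.72960
β₂ = m₄/m₂² = 40.13120 / 28.72960 ≈ 1.3969

1.3969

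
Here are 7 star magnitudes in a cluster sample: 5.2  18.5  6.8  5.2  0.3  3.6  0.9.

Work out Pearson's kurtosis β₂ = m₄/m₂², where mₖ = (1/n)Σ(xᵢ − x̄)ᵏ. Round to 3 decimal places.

x̄ = 5.7857
Σ(xᵢ − x̄)² = 222.1086 ⇒ m₂ = 31.72980
Σ(xᵢ − x̄)⁴ = 27631.2080 ⇒ m₄ = 3947.31543
m₂² = 1006.77995
β₂ = m₄/m₂² = 3947.31543 / 1006.77995 ≈ 3.921

3.921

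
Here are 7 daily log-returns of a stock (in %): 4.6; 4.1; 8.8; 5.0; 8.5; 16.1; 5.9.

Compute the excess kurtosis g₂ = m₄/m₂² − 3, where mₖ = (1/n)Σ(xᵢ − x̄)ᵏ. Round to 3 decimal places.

x̄ = 7.5714
Σ(xᵢ − x̄)² = 105.3943 ⇒ m₂ = 15.05633
Σ(xᵢ − x̄)⁴ = 5568.3313 ⇒ m₄ = 795.47589
m₂² = 226.69297
g₂ = m₄/m₂² − 3 = 3.50905 − 3 ≈ 0.509

0.509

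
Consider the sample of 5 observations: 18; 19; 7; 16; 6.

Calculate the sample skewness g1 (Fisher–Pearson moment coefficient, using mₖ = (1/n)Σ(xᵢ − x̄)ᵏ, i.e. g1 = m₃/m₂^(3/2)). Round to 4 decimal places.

x̄ = (18 + 19 + 7 + 16 + 6) / 5 = 13.2000
deviations (xᵢ − x̄): 4.8000, 5.8000, -6.2000, 2.8000, -7.2000
Σ(xᵢ − x̄)² = 154.8000 ⇒ m₂ = 154.8000/5 = 30.96000
Σ(xᵢ − x̄)³ = -283.9200 ⇒ m₃ = -283.9200/5 = -56.78400
m₂^(3/2) = 30.96000^(1.5) = 172.26674
g1 = m₃ / m₂^(3/2) = -56.78400 / 172.26674 ≈ -0.3296

-0.3296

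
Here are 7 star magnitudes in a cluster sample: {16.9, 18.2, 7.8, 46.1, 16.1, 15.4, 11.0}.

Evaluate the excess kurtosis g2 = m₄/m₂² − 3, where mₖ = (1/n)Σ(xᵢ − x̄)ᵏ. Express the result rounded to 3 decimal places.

x̄ = 18.7857
Σ(xᵢ − x̄)² = 949.9486 ⇒ m₂ = 135.70694
Σ(xᵢ − x̄)⁴ = 575056.4953 ⇒ m₄ = 82150.92790
m₂² = 18416.37323
g2 = m₄/m₂² − 3 = 4.46075 − 3 ≈ 1.461

1.461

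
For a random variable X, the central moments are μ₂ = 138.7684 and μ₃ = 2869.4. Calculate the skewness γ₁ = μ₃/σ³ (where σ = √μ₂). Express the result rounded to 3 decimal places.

1.755

σ = √μ₂ = √138.7684 = 11.78000
σ³ = μ₂^(3/2) = 1634.69175
γ₁ = μ₃/σ³ = 2869.4 / 1634.69175 ≈ 1.755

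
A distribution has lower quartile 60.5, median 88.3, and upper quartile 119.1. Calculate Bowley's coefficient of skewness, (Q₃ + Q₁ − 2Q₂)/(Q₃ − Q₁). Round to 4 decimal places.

0.0512

numerator: Q₃ + Q₁ − 2Q₂ = 119.1 + 60.5 − 2×88.3 = 3.0000
denominator: Q₃ − Q₁ = 119.1 − 60.5 = 58.6000
Bowley skewness = 3.0000 / 58.6000 ≈ 0.0512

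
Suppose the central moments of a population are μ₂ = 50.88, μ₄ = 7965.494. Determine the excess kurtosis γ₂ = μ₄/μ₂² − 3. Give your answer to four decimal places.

μ₂² = 50.88² = 2588.77440
μ₄/μ₂² = 7965.494 / 2588.77440 = 3.07694
γ₂ = 3.07694 − 3 ≈ 0.0769

0.0769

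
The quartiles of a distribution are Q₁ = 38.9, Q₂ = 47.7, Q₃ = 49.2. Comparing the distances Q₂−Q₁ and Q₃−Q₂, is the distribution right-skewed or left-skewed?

left-skewed

Q₂ − Q₁ = 8.8;  Q₃ − Q₂ = 1.5
Q₂ − Q₁ > Q₃ − Q₂ ⇒ the lower half is more spread out ⇒ left-skewed.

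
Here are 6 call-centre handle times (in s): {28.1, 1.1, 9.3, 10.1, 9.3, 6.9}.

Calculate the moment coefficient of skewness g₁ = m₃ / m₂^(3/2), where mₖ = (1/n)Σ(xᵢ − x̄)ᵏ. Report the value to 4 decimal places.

1.2228

x̄ = (28.1 + 1.1 + 9.3 + 10.1 + 9.3 + 6.9) / 6 = 10.8000
deviations (xᵢ − x̄): 17.3000, -9.7000, -1.5000, -0.7000, -1.5000, -3.9000
Σ(xᵢ − x̄)² = 413.5800 ⇒ m₂ = 413.5800/6 = 68.93000
Σ(xᵢ − x̄)³ = 4198.6320 ⇒ m₃ = 4198.6320/6 = 699.77200
m₂^(3/2) = 68.93000^(1.5) = 572.28507
g₁ = m₃ / m₂^(3/2) = 699.77200 / 572.28507 ≈ 1.2228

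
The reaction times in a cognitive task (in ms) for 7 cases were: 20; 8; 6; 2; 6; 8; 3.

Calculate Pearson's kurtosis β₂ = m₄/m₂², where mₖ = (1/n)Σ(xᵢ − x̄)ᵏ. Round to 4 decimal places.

x̄ = 7.5714
Σ(xᵢ − x̄)² = 211.7143 ⇒ m₂ = 30.24490
Σ(xᵢ − x̄)⁴ = 25273.3120 ⇒ m₄ = 3610.47314
m₂² = 914.75385
β₂ = m₄/m₂² = 3610.47314 / 914.75385 ≈ 3.9469

3.9469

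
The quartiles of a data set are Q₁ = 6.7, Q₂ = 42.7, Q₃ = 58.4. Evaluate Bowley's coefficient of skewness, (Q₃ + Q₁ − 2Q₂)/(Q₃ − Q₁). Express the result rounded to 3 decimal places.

numerator: Q₃ + Q₁ − 2Q₂ = 58.4 + 6.7 − 2×42.7 = -20.3000
denominator: Q₃ − Q₁ = 58.4 − 6.7 = 51.7000
Bowley skewness = -20.3000 / 51.7000 ≈ -0.393

-0.393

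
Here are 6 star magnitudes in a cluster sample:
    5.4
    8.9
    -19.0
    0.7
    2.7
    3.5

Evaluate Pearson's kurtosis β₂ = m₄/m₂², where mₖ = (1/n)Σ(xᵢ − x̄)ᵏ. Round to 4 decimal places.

x̄ = 0.3667
Σ(xᵢ − x̄)² = 488.5933 ⇒ m₂ = 81.43222
Σ(xᵢ − x̄)⁴ = 146746.1438 ⇒ m₄ = 24457.69064
m₂² = 6631.20682
β₂ = m₄/m₂² = 24457.69064 / 6631.20682 ≈ 3.6883

3.6883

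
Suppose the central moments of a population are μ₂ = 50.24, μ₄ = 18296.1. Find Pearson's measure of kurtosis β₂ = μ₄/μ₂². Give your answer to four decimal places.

7.2487

μ₂² = 50.24² = 2524.05760
μ₄/μ₂² = 18296.1 / 2524.05760 = 7.24869
β₂ ≈ 7.2487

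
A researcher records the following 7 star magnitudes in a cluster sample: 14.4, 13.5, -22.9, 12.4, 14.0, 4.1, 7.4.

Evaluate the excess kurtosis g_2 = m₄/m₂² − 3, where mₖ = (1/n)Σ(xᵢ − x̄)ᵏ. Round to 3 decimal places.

x̄ = 6.1286
Σ(xᵢ − x̄)² = 1072.4343 ⇒ m₂ = 153.20490
Σ(xᵢ − x̄)⁴ = 723111.2977 ⇒ m₄ = 103301.61396
m₂² = 23471.74076
g_2 = m₄/m₂² − 3 = 4.40111 − 3 ≈ 1.401

1.401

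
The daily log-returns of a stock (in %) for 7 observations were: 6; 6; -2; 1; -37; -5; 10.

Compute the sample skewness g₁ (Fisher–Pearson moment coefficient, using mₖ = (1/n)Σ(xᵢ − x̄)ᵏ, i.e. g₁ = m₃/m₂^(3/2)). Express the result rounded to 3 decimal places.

-1.608

x̄ = (6 + 6 - 2 + 1 - 37 - 5 + 10) / 7 = -3.0000
deviations (xᵢ − x̄): 9.0000, 9.0000, 1.0000, 4.0000, -34.0000, -2.0000, 13.0000
Σ(xᵢ − x̄)² = 1508.0000 ⇒ m₂ = 1508.0000/7 = 215.42857
Σ(xᵢ − x̄)³ = -35592.0000 ⇒ m₃ = -35592.0000/7 = -5084.57143
m₂^(3/2) = 215.42857^(1.5) = 3161.94967
g₁ = m₃ / m₂^(3/2) = -5084.57143 / 3161.94967 ≈ -1.608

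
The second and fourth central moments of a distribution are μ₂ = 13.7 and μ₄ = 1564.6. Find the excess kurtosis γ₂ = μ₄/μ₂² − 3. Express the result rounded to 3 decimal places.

5.336

μ₂² = 13.7² = 187.69000
μ₄/μ₂² = 1564.6 / 187.69000 = 8.33609
γ₂ = 8.33609 − 3 ≈ 5.336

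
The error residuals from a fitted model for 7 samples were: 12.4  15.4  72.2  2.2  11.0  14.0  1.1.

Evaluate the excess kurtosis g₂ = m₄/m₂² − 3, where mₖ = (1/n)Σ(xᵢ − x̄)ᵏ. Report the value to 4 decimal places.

1.7001

x̄ = 18.3286
Σ(xᵢ − x̄)² = 3575.2543 ⇒ m₂ = 510.75061
Σ(xᵢ − x̄)⁴ = 8582680.1482 ⇒ m₄ = 1226097.16403
m₂² = 260866.18791
g₂ = m₄/m₂² − 3 = 4.70010 − 3 ≈ 1.7001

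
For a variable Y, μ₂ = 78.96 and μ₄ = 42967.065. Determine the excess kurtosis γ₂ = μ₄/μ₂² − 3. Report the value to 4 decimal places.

3.8916

μ₂² = 78.96² = 6234.68160
μ₄/μ₂² = 42967.065 / 6234.68160 = 6.89162
γ₂ = 6.89162 − 3 ≈ 3.8916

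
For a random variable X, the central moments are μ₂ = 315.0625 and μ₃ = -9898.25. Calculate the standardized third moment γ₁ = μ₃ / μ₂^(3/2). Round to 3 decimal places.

-1.770

σ = √μ₂ = √315.0625 = 17.75000
σ³ = μ₂^(3/2) = 5592.35938
γ₁ = μ₃/σ³ = -9898.25 / 5592.35938 ≈ -1.770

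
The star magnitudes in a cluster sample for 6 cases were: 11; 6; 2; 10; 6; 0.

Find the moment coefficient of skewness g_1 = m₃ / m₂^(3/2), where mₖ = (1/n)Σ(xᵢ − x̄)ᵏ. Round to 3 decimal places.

x̄ = (11 + 6 + 2 + 10 + 6 + 0) / 6 = 5.8333
deviations (xᵢ − x̄): 5.1667, 0.1667, -3.8333, 4.1667, 0.1667, -5.8333
Σ(xᵢ − x̄)² = 92.8333 ⇒ m₂ = 92.8333/6 = 15.47222
Σ(xᵢ − x̄)³ = -44.5556 ⇒ m₃ = -44.5556/6 = -7.42593
m₂^(3/2) = 15.47222^(1.5) = 60.85959
g_1 = m₃ / m₂^(3/2) = -7.42593 / 60.85959 ≈ -0.122

-0.122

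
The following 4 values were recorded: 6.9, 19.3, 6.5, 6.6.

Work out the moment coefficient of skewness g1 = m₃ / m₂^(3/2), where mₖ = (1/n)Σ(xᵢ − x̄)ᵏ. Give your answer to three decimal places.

1.152

x̄ = (6.9 + 19.3 + 6.5 + 6.6) / 4 = 9.8250
deviations (xᵢ − x̄): -2.9250, 9.4750, -3.3250, -3.2250
Σ(xᵢ − x̄)² = 119.7875 ⇒ m₂ = 119.7875/4 = 29.94688
Σ(xᵢ − x̄)³ = 755.2969 ⇒ m₃ = 755.2969/4 = 188.82422
m₂^(3/2) = 29.94688^(1.5) = 163.88049
g1 = m₃ / m₂^(3/2) = 188.82422 / 163.88049 ≈ 1.152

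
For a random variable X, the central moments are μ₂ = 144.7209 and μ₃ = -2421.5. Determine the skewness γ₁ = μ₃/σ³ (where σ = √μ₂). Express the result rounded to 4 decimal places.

-1.3909

σ = √μ₂ = √144.7209 = 12.03000
σ³ = μ₂^(3/2) = 1740.99243
γ₁ = μ₃/σ³ = -2421.5 / 1740.99243 ≈ -1.3909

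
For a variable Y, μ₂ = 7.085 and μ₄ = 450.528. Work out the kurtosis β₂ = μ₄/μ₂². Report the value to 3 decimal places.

μ₂² = 7.085² = 50.19723
μ₄/μ₂² = 450.528 / 50.19723 = 8.97516
β₂ ≈ 8.975

8.975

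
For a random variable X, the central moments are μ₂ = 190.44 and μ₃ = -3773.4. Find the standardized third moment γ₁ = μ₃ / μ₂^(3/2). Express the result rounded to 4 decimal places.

σ = √μ₂ = √190.44 = 13.80000
σ³ = μ₂^(3/2) = 2628.07200
γ₁ = μ₃/σ³ = -3773.4 / 2628.07200 ≈ -1.4358

-1.4358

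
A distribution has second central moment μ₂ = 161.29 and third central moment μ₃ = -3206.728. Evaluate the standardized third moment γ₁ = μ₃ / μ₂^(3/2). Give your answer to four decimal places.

σ = √μ₂ = √161.29 = 12.70000
σ³ = μ₂^(3/2) = 2048.38300
γ₁ = μ₃/σ³ = -3206.728 / 2048.38300 ≈ -1.5655

-1.5655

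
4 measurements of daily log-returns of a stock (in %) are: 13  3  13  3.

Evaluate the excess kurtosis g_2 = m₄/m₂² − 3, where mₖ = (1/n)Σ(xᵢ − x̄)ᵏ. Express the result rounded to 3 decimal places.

x̄ = 8.0000
Σ(xᵢ − x̄)² = 100.0000 ⇒ m₂ = 25.00000
Σ(xᵢ − x̄)⁴ = 2500.0000 ⇒ m₄ = 625.00000
m₂² = 625.00000
g_2 = m₄/m₂² − 3 = 1.00000 − 3 ≈ -2.000

-2.000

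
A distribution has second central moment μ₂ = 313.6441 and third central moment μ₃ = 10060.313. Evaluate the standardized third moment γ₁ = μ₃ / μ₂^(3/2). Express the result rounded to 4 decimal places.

1.8112

σ = √μ₂ = √313.6441 = 17.71000
σ³ = μ₂^(3/2) = 5554.63701
γ₁ = μ₃/σ³ = 10060.313 / 5554.63701 ≈ 1.8112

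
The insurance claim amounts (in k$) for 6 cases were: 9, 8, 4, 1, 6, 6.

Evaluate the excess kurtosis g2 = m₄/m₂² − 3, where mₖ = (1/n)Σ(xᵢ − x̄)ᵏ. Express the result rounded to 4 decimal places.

x̄ = 5.6667
Σ(xᵢ − x̄)² = 41.3333 ⇒ m₂ = 6.88889
Σ(xᵢ − x̄)⁴ = 635.1111 ⇒ m₄ = 105.85185
m₂² = 47.45679
g2 = m₄/m₂² − 3 = 2.23049 − 3 ≈ -0.7695

-0.7695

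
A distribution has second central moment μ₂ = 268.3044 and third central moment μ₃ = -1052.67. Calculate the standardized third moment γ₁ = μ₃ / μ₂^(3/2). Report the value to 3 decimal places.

σ = √μ₂ = √268.3044 = 16.38000
σ³ = μ₂^(3/2) = 4394.82607
γ₁ = μ₃/σ³ = -1052.67 / 4394.82607 ≈ -0.240

-0.240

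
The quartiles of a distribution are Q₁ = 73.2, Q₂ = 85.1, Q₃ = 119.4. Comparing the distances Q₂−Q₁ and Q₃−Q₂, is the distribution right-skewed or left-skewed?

right-skewed

Q₂ − Q₁ = 11.9;  Q₃ − Q₂ = 34.3
Q₃ − Q₂ > Q₂ − Q₁ ⇒ the upper half is more spread out ⇒ right-skewed.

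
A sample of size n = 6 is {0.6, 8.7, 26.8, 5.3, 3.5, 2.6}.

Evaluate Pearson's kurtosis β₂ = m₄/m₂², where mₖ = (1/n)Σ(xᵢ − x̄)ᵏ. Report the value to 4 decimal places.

3.6364

x̄ = 7.9167
Σ(xᵢ − x̄)² = 465.3483 ⇒ m₂ = 77.55806
Σ(xᵢ − x̄)⁴ = 131242.1402 ⇒ m₄ = 21873.69004
m₂² = 6015.25198
β₂ = m₄/m₂² = 21873.69004 / 6015.25198 ≈ 3.6364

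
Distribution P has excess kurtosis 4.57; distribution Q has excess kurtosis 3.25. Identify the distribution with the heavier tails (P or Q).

Higher excess kurtosis ⇒ heavier tails relative to the normal distribution.
4.57 vs 3.25: the larger is 4.57, so P has heavier tails.

P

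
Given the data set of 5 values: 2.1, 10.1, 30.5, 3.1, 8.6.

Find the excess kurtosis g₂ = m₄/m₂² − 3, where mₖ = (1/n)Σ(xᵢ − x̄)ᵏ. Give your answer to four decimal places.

x̄ = 10.8800
Σ(xᵢ − x̄)² = 528.3680 ⇒ m₂ = 105.67360
Σ(xᵢ − x̄)⁴ = 157815.8932 ⇒ m₄ = 31563.17865
m₂² = 11166.90974
g₂ = m₄/m₂² − 3 = 2.82649 − 3 ≈ -0.1735

-0.1735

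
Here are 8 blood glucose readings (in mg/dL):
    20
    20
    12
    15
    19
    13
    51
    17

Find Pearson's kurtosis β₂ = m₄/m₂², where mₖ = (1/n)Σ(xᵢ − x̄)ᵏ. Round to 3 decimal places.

x̄ = 20.8750
Σ(xᵢ − x̄)² = 1102.8750 ⇒ m₂ = 137.85938
Σ(xᵢ − x̄)⁴ = 835064.9004 ⇒ m₄ = 104383.11255
m₂² = 19005.20728
β₂ = m₄/m₂² = 104383.11255 / 19005.20728 ≈ 5.492

5.492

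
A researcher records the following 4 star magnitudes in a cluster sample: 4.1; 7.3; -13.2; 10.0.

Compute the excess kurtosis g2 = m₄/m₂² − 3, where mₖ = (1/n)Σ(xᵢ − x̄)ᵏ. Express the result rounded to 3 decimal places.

x̄ = 2.0500
Σ(xᵢ − x̄)² = 327.5300 ⇒ m₂ = 81.88250
Σ(xᵢ − x̄)⁴ = 58857.2248 ⇒ m₄ = 14714.30621
m₂² = 6704.74381
g2 = m₄/m₂² − 3 = 2.19461 − 3 ≈ -0.805

-0.805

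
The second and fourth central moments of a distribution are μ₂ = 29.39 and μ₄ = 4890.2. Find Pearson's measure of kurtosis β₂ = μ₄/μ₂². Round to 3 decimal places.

μ₂² = 29.39² = 863.77210
μ₄/μ₂² = 4890.2 / 863.77210 = 5.66145
β₂ ≈ 5.661

5.661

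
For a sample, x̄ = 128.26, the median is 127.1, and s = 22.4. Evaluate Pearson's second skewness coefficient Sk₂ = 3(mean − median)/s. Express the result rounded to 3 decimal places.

Sk₂ = 3(128.26 − 127.1) / 22.4 = 3 × 1.1600 / 22.4
    = 3.4800 / 22.4 ≈ 0.155

0.155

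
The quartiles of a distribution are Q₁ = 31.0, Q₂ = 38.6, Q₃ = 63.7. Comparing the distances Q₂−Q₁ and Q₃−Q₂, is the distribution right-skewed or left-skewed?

right-skewed

Q₂ − Q₁ = 7.6;  Q₃ − Q₂ = 25.1
Q₃ − Q₂ > Q₂ − Q₁ ⇒ the upper half is more spread out ⇒ right-skewed.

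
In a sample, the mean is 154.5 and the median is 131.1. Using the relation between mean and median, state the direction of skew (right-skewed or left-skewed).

right-skewed

mean − median = 154.5 − 131.1 = 23.4
mean > median ⇒ the longer tail is on the right ⇒ right-skewed (positively skewed).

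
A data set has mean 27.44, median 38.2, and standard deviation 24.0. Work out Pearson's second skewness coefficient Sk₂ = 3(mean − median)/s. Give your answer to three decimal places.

-1.345

Sk₂ = 3(27.44 − 38.2) / 24.0 = 3 × -10.7600 / 24.0
    = -32.2800 / 24.0 ≈ -1.345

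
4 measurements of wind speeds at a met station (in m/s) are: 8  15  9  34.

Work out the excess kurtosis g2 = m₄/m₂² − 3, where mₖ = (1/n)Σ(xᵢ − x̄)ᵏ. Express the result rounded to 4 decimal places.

-0.8598

x̄ = 16.5000
Σ(xᵢ − x̄)² = 437.0000 ⇒ m₂ = 109.25000
Σ(xᵢ − x̄)⁴ = 102178.2500 ⇒ m₄ = 25544.56250
m₂² = 11935.56250
g2 = m₄/m₂² − 3 = 2.14021 − 3 ≈ -0.8598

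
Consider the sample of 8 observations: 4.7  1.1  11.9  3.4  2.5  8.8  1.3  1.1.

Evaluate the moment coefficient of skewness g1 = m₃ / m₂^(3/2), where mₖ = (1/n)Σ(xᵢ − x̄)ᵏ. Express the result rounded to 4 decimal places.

0.9929

x̄ = (4.7 + 1.1 + 11.9 + 3.4 + 2.5 + 8.8 + 1.3 + 1.1) / 8 = 4.3500
deviations (xᵢ − x̄): 0.3500, -3.2500, 7.5500, -0.9500, -1.8500, 4.4500, -3.0500, -3.2500
Σ(xᵢ − x̄)² = 111.6800 ⇒ m₂ = 111.6800/8 = 13.96000
Σ(xᵢ − x̄)³ = 414.3150 ⇒ m₃ = 414.3150/8 = 51.78937
m₂^(3/2) = 13.96000^(1.5) = 52.15886
g1 = m₃ / m₂^(3/2) = 51.78937 / 52.15886 ≈ 0.9929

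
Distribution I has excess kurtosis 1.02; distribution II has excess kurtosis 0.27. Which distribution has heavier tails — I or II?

I

Higher excess kurtosis ⇒ heavier tails relative to the normal distribution.
1.02 vs 0.27: the larger is 1.02, so I has heavier tails.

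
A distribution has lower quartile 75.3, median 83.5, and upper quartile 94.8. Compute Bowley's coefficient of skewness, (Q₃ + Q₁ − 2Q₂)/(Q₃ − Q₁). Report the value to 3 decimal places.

0.159

numerator: Q₃ + Q₁ − 2Q₂ = 94.8 + 75.3 − 2×83.5 = 3.1000
denominator: Q₃ − Q₁ = 94.8 − 75.3 = 19.5000
Bowley skewness = 3.1000 / 19.5000 ≈ 0.159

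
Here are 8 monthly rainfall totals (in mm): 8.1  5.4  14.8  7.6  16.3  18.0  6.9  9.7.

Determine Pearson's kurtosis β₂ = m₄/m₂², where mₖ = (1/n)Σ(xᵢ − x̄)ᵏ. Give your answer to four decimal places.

1.5506

x̄ = 10.8500
Σ(xᵢ − x̄)² = 161.1800 ⇒ m₂ = 20.14750
Σ(xᵢ − x̄)⁴ = 5035.3699 ⇒ m₄ = 629.42123
m₂² = 405.92176
β₂ = m₄/m₂² = 629.42123 / 405.92176 ≈ 1.5506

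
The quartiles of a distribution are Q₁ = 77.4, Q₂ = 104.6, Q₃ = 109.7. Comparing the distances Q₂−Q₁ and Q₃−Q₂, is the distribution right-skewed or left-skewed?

Q₂ − Q₁ = 27.2;  Q₃ − Q₂ = 5.1
Q₂ − Q₁ > Q₃ − Q₂ ⇒ the lower half is more spread out ⇒ left-skewed.

left-skewed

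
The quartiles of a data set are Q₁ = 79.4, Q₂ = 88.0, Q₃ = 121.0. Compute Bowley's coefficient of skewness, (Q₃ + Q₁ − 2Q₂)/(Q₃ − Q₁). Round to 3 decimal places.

0.587

numerator: Q₃ + Q₁ − 2Q₂ = 121.0 + 79.4 − 2×88.0 = 24.4000
denominator: Q₃ − Q₁ = 121.0 − 79.4 = 41.6000
Bowley skewness = 24.4000 / 41.6000 ≈ 0.587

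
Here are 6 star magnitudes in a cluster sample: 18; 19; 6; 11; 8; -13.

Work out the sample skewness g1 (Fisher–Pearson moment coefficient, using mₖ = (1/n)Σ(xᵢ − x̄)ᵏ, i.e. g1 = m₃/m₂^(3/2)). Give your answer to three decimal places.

x̄ = (18 + 19 + 6 + 11 + 8 - 13) / 6 = 8.1667
deviations (xᵢ − x̄): 9.8333, 10.8333, -2.1667, 2.8333, -0.1667, -21.1667
Σ(xᵢ − x̄)² = 674.8333 ⇒ m₂ = 674.8333/6 = 112.47222
Σ(xᵢ − x̄)³ = -7248.4444 ⇒ m₃ = -7248.4444/6 = -1208.07407
m₂^(3/2) = 112.47222^(1.5) = 1192.80078
g1 = m₃ / m₂^(3/2) = -1208.07407 / 1192.80078 ≈ -1.013

-1.013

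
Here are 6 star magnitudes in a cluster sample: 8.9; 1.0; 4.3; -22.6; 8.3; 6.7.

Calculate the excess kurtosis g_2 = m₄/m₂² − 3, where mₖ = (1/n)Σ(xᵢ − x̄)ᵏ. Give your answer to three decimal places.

x̄ = 1.1000
Σ(xᵢ − x̄)² = 715.9800 ⇒ m₂ = 119.33000
Σ(xᵢ − x̄)⁴ = 322972.8546 ⇒ m₄ = 53828.80910
m₂² = 14239.64890
g_2 = m₄/m₂² − 3 = 3.78021 − 3 ≈ 0.780

0.780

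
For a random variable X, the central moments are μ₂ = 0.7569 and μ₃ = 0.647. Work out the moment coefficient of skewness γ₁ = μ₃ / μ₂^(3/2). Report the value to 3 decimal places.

σ = √μ₂ = √0.7569 = 0.87000
σ³ = μ₂^(3/2) = 0.65850
γ₁ = μ₃/σ³ = 0.647 / 0.65850 ≈ 0.983

0.983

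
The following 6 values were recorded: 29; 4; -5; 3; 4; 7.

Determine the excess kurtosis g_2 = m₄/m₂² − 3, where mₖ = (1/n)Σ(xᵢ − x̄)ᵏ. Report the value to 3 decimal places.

x̄ = 7.0000
Σ(xᵢ − x̄)² = 662.0000 ⇒ m₂ = 110.33333
Σ(xᵢ − x̄)⁴ = 255410.0000 ⇒ m₄ = 42568.33333
m₂² = 12173.44444
g_2 = m₄/m₂² − 3 = 3.49682 − 3 ≈ 0.497

0.497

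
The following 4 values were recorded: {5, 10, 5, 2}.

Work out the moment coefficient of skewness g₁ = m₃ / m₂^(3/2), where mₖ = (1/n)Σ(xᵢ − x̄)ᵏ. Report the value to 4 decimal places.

0.5064

x̄ = (5 + 10 + 5 + 2) / 4 = 5.5000
deviations (xᵢ − x̄): -0.5000, 4.5000, -0.5000, -3.5000
Σ(xᵢ − x̄)² = 33.0000 ⇒ m₂ = 33.0000/4 = 8.25000
Σ(xᵢ − x̄)³ = 48.0000 ⇒ m₃ = 48.0000/4 = 12.00000
m₂^(3/2) = 8.25000^(1.5) = 23.69632
g₁ = m₃ / m₂^(3/2) = 12.00000 / 23.69632 ≈ 0.5064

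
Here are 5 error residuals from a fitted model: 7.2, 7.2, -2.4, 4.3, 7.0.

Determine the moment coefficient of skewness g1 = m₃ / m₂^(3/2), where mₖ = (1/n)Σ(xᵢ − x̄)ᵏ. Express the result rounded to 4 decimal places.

x̄ = (7.2 + 7.2 - 2.4 + 4.3 + 7.0) / 5 = 4.6600
deviations (xᵢ − x̄): 2.5400, 2.5400, -7.0600, -0.3600, 2.3400
Σ(xᵢ − x̄)² = 68.3520 ⇒ m₂ = 68.3520/5 = 13.67040
Σ(xᵢ − x̄)³ = -306.3554 ⇒ m₃ = -306.3554/5 = -61.27109
m₂^(3/2) = 13.67040^(1.5) = 50.54426
g1 = m₃ / m₂^(3/2) = -61.27109 / 50.54426 ≈ -1.2122

-1.2122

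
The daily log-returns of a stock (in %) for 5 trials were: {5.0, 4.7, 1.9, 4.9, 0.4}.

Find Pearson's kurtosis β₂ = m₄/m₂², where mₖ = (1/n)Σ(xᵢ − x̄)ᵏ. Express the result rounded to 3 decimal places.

1.570

x̄ = 3.3800
Σ(xᵢ − x̄)² = 17.7480 ⇒ m₂ = 3.54960
Σ(xᵢ − x̄)⁴ = 98.9207 ⇒ m₄ = 19.78415
m₂² = 12.59966
β₂ = m₄/m₂² = 19.78415 / 12.59966 ≈ 1.570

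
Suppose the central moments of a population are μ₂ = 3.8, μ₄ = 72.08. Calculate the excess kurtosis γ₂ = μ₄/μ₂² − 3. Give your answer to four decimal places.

1.9917

μ₂² = 3.8² = 14.44000
μ₄/μ₂² = 72.08 / 14.44000 = 4.99169
γ₂ = 4.99169 − 3 ≈ 1.9917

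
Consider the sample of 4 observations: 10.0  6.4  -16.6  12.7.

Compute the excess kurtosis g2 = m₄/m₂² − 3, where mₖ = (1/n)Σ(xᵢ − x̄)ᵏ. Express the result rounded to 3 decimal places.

x̄ = 3.1250
Σ(xᵢ − x̄)² = 538.7475 ⇒ m₂ = 134.68688
Σ(xᵢ − x̄)⁴ = 162134.2573 ⇒ m₄ = 40533.56433
m₂² = 18140.55430
g2 = m₄/m₂² − 3 = 2.23442 − 3 ≈ -0.766

-0.766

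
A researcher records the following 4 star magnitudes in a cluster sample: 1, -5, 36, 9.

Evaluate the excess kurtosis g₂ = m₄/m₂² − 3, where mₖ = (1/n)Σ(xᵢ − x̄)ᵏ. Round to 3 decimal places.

x̄ = 10.2500
Σ(xᵢ − x̄)² = 982.7500 ⇒ m₂ = 245.68750
Σ(xᵢ − x̄)⁴ = 501060.5781 ⇒ m₄ = 125265.14453
m₂² = 60362.34766
g₂ = m₄/m₂² − 3 = 2.07522 − 3 ≈ -0.925

-0.925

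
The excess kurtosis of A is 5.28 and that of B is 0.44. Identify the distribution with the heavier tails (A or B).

A

Higher excess kurtosis ⇒ heavier tails relative to the normal distribution.
5.28 vs 0.44: the larger is 5.28, so A has heavier tails.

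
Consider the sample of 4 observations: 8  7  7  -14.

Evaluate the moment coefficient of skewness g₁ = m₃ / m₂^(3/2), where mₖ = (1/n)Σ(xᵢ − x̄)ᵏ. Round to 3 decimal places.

-1.148

x̄ = (8 + 7 + 7 - 14) / 4 = 2.0000
deviations (xᵢ − x̄): 6.0000, 5.0000, 5.0000, -16.0000
Σ(xᵢ − x̄)² = 342.0000 ⇒ m₂ = 342.0000/4 = 85.50000
Σ(xᵢ − x̄)³ = -3630.0000 ⇒ m₃ = -3630.0000/4 = -907.50000
m₂^(3/2) = 85.50000^(1.5) = 790.58610
g₁ = m₃ / m₂^(3/2) = -907.50000 / 790.58610 ≈ -1.148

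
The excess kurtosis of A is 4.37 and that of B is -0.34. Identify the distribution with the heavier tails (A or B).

A

Higher excess kurtosis ⇒ heavier tails relative to the normal distribution.
4.37 vs -0.34: the larger is 4.37, so A has heavier tails. (A is leptokurtic — heavier-than-normal tails; the other is platykurtic.)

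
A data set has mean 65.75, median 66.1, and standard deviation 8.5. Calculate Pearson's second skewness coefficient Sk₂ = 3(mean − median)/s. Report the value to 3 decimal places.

Sk₂ = 3(65.75 − 66.1) / 8.5 = 3 × -0.3500 / 8.5
    = -1.0500 / 8.5 ≈ -0.124

-0.124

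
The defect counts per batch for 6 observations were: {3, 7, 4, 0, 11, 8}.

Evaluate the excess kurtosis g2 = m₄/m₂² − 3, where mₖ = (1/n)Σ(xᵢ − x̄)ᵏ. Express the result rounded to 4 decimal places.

x̄ = 5.5000
Σ(xᵢ − x̄)² = 77.5000 ⇒ m₂ = 12.91667
Σ(xᵢ − x̄)⁴ = 1918.3750 ⇒ m₄ = 319.72917
m₂² = 166.84028
g2 = m₄/m₂² − 3 = 1.91638 − 3 ≈ -1.0836

-1.0836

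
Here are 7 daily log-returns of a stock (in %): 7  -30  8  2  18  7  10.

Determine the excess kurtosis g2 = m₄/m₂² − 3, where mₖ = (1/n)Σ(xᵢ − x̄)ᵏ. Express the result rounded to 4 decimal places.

1.3637

x̄ = 3.1429
Σ(xᵢ − x̄)² = 1420.8571 ⇒ m₂ = 202.97959
Σ(xᵢ − x̄)⁴ = 1258525.8484 ⇒ m₄ = 179789.40691
m₂² = 41200.71470
g2 = m₄/m₂² − 3 = 4.36374 − 3 ≈ 1.3637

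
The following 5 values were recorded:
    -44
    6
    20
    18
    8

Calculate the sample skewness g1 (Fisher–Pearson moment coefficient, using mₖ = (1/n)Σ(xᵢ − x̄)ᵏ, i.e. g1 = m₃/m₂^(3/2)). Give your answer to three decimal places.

x̄ = (-44 + 6 + 20 + 18 + 8) / 5 = 1.6000
deviations (xᵢ − x̄): -45.6000, 4.4000, 18.4000, 16.4000, 6.4000
Σ(xᵢ − x̄)² = 2747.2000 ⇒ m₂ = 2747.2000/5 = 549.44000
Σ(xᵢ − x̄)³ = -83831.0400 ⇒ m₃ = -83831.0400/5 = -16766.20800
m₂^(3/2) = 549.44000^(1.5) = 12878.94861
g1 = m₃ / m₂^(3/2) = -16766.20800 / 12878.94861 ≈ -1.302

-1.302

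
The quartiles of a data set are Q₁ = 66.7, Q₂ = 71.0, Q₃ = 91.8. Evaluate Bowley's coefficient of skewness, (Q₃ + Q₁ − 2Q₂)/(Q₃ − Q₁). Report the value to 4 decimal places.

0.6574

numerator: Q₃ + Q₁ − 2Q₂ = 91.8 + 66.7 − 2×71.0 = 16.5000
denominator: Q₃ − Q₁ = 91.8 − 66.7 = 25.1000
Bowley skewness = 16.5000 / 25.1000 ≈ 0.6574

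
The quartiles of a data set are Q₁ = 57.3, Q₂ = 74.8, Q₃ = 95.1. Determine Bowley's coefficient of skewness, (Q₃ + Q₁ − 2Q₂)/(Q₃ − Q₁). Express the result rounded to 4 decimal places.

0.0741

numerator: Q₃ + Q₁ − 2Q₂ = 95.1 + 57.3 − 2×74.8 = 2.8000
denominator: Q₃ − Q₁ = 95.1 − 57.3 = 37.8000
Bowley skewness = 2.8000 / 37.8000 ≈ 0.0741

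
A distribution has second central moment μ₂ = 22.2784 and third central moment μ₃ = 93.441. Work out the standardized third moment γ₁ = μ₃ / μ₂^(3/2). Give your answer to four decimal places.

σ = √μ₂ = √22.2784 = 4.72000
σ³ = μ₂^(3/2) = 105.15405
γ₁ = μ₃/σ³ = 93.441 / 105.15405 ≈ 0.8886

0.8886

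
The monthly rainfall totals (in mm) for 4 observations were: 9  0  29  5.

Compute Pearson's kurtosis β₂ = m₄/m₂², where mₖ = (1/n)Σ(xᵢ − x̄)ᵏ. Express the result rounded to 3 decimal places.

x̄ = 10.7500
Σ(xᵢ − x̄)² = 484.7500 ⇒ m₂ = 121.18750
Σ(xᵢ − x̄)⁴ = 125387.8281 ⇒ m₄ = 31346.95703
m₂² = 14686.41016
β₂ = m₄/m₂² = 31346.95703 / 14686.41016 ≈ 2.134

2.134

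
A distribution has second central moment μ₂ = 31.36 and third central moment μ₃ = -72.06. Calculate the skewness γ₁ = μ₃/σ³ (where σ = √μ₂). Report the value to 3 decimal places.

-0.410

σ = √μ₂ = √31.36 = 5.60000
σ³ = μ₂^(3/2) = 175.61600
γ₁ = μ₃/σ³ = -72.06 / 175.61600 ≈ -0.410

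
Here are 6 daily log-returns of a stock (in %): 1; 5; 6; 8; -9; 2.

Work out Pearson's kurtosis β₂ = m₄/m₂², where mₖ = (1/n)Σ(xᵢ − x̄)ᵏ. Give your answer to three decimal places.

x̄ = 2.1667
Σ(xᵢ − x̄)² = 182.8333 ⇒ m₂ = 30.47222
Σ(xᵢ − x̄)⁴ = 16988.8194 ⇒ m₄ = 2831.46991
m₂² = 928.55633
β₂ = m₄/m₂² = 2831.46991 / 928.55633 ≈ 3.049

3.049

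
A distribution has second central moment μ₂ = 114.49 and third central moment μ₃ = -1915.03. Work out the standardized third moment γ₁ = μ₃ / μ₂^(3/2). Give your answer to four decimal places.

-1.5632

σ = √μ₂ = √114.49 = 10.70000
σ³ = μ₂^(3/2) = 1225.04300
γ₁ = μ₃/σ³ = -1915.03 / 1225.04300 ≈ -1.5632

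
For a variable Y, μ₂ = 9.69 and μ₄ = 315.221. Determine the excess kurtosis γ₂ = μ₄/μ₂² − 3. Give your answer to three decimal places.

0.357

μ₂² = 9.69² = 93.89610
μ₄/μ₂² = 315.221 / 93.89610 = 3.35713
γ₂ = 3.35713 − 3 ≈ 0.357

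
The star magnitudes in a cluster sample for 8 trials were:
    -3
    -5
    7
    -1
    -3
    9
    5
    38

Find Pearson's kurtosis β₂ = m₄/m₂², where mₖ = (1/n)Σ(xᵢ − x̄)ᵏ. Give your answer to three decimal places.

x̄ = 5.8750
Σ(xᵢ − x̄)² = 1366.8750 ⇒ m₂ = 170.85938
Σ(xᵢ − x̄)⁴ = 1093782.6504 ⇒ m₄ = 136722.83130
m₂² = 29192.92603
β₂ = m₄/m₂² = 136722.83130 / 29192.92603 ≈ 4.683

4.683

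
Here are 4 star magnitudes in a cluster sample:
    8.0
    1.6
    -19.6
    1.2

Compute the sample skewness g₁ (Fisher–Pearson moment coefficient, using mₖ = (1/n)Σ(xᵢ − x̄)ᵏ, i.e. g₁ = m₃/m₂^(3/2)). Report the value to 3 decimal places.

-0.914

x̄ = (8.0 + 1.6 - 19.6 + 1.2) / 4 = -2.2000
deviations (xᵢ − x̄): 10.2000, 3.8000, -17.4000, 3.4000
Σ(xᵢ − x̄)² = 432.8000 ⇒ m₂ = 432.8000/4 = 108.20000
Σ(xᵢ − x̄)³ = -4112.6400 ⇒ m₃ = -4112.6400/4 = -1028.16000
m₂^(3/2) = 108.20000^(1.5) = 1125.48806
g₁ = m₃ / m₂^(3/2) = -1028.16000 / 1125.48806 ≈ -0.914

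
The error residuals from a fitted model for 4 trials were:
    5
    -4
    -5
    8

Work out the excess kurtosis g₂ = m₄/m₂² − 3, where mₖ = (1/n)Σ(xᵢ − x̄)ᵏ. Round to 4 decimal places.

-1.8466

x̄ = 1.0000
Σ(xᵢ − x̄)² = 126.0000 ⇒ m₂ = 31.50000
Σ(xᵢ − x̄)⁴ = 4578.0000 ⇒ m₄ = 1144.50000
m₂² = 992.25000
g₂ = m₄/m₂² − 3 = 1.15344 − 3 ≈ -1.8466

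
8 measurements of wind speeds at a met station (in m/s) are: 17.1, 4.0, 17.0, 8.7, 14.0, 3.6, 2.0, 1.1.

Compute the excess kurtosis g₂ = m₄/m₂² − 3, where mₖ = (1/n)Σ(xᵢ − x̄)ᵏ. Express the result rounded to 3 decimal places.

x̄ = 8.4375
Σ(xᵢ − x̄)² = 317.7388 ⇒ m₂ = 39.71734
Σ(xᵢ − x̄)⁴ = 17514.9035 ⇒ m₄ = 2189.36294
m₂² = 1577.46739
g₂ = m₄/m₂² − 3 = 1.38790 − 3 ≈ -1.612

-1.612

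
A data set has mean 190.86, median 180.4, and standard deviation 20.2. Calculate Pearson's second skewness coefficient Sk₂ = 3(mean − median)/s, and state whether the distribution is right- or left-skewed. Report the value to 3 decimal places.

Sk₂ = 3(190.86 − 180.4) / 20.2 = 3 × 10.4600 / 20.2
    = 31.3800 / 20.2 ≈ 1.553
Sk₂ > 0 ⇒ mean > median ⇒ right-skewed (positive skew).

1.553, right-skewed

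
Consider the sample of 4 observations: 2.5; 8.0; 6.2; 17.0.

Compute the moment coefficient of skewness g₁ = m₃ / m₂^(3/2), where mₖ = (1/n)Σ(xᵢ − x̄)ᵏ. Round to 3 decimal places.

0.678

x̄ = (2.5 + 8.0 + 6.2 + 17.0) / 4 = 8.4250
deviations (xᵢ − x̄): -5.9250, -0.4250, -2.2250, 8.5750
Σ(xᵢ − x̄)² = 113.7675 ⇒ m₂ = 113.7675/4 = 28.44188
Σ(xᵢ − x̄)³ = 411.4324 ⇒ m₃ = 411.4324/4 = 102.85809
m₂^(3/2) = 28.44188^(1.5) = 151.68315
g₁ = m₃ / m₂^(3/2) = 102.85809 / 151.68315 ≈ 0.678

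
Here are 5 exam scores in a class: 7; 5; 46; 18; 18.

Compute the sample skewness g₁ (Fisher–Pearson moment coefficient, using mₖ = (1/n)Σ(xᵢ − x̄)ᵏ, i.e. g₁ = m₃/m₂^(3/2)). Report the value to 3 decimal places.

1.012

x̄ = (7 + 5 + 46 + 18 + 18) / 5 = 18.8000
deviations (xᵢ − x̄): -11.8000, -13.8000, 27.2000, -0.8000, -0.8000
Σ(xᵢ − x̄)² = 1070.8000 ⇒ m₂ = 1070.8000/5 = 214.16000
Σ(xᵢ − x̄)³ = 15851.5200 ⇒ m₃ = 15851.5200/5 = 3170.30400
m₂^(3/2) = 214.16000^(1.5) = 3134.06166
g₁ = m₃ / m₂^(3/2) = 3170.30400 / 3134.06166 ≈ 1.012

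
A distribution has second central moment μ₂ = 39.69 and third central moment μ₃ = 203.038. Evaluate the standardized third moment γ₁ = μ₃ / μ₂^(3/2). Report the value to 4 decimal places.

0.8120

σ = √μ₂ = √39.69 = 6.30000
σ³ = μ₂^(3/2) = 250.04700
γ₁ = μ₃/σ³ = 203.038 / 250.04700 ≈ 0.8120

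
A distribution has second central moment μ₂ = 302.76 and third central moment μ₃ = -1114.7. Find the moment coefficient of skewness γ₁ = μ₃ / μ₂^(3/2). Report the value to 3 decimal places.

σ = √μ₂ = √302.76 = 17.40000
σ³ = μ₂^(3/2) = 5268.02400
γ₁ = μ₃/σ³ = -1114.7 / 5268.02400 ≈ -0.212

-0.212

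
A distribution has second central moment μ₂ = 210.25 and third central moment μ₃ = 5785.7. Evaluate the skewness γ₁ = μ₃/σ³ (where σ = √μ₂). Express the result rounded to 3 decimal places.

1.898

σ = √μ₂ = √210.25 = 14.50000
σ³ = μ₂^(3/2) = 3048.62500
γ₁ = μ₃/σ³ = 5785.7 / 3048.62500 ≈ 1.898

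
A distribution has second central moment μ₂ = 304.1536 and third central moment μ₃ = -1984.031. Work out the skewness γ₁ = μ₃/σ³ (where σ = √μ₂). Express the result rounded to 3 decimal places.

-0.374

σ = √μ₂ = √304.1536 = 17.44000
σ³ = μ₂^(3/2) = 5304.43878
γ₁ = μ₃/σ³ = -1984.031 / 5304.43878 ≈ -0.374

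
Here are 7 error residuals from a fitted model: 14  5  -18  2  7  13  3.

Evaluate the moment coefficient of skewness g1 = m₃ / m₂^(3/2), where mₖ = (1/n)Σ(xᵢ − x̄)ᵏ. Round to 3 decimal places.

x̄ = (14 + 5 - 18 + 2 + 7 + 13 + 3) / 7 = 3.7143
deviations (xᵢ − x̄): 10.2857, 1.2857, -21.7143, -1.7143, 3.2857, 9.2857, -0.7143
Σ(xᵢ − x̄)² = 679.4286 ⇒ m₂ = 679.4286/7 = 97.06122
Σ(xᵢ − x̄)³ = -8317.4694 ⇒ m₃ = -8317.4694/7 = -1188.20991
m₂^(3/2) = 97.06122^(1.5) = 956.24384
g1 = m₃ / m₂^(3/2) = -1188.20991 / 956.24384 ≈ -1.243

-1.243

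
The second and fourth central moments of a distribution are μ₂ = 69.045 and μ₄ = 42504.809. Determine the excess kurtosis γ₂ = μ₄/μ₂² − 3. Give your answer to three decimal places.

5.916

μ₂² = 69.045² = 4767.21203
μ₄/μ₂² = 42504.809 / 4767.21203 = 8.91607
γ₂ = 8.91607 − 3 ≈ 5.916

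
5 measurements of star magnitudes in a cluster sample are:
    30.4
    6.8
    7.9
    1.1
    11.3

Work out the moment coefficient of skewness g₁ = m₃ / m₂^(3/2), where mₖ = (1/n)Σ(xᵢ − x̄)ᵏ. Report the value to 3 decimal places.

x̄ = (30.4 + 6.8 + 7.9 + 1.1 + 11.3) / 5 = 11.5000
deviations (xᵢ − x̄): 18.9000, -4.7000, -3.6000, -10.4000, -0.2000
Σ(xᵢ − x̄)² = 500.4600 ⇒ m₂ = 500.4600/5 = 100.09200
Σ(xᵢ − x̄)³ = 5475.9180 ⇒ m₃ = 5475.9180/5 = 1095.18360
m₂^(3/2) = 100.09200^(1.5) = 1001.38032
g₁ = m₃ / m₂^(3/2) = 1095.18360 / 1001.38032 ≈ 1.094

1.094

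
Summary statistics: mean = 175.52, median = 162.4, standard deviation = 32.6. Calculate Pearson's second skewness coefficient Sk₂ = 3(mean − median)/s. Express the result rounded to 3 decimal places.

Sk₂ = 3(175.52 − 162.4) / 32.6 = 3 × 13.1200 / 32.6
    = 39.3600 / 32.6 ≈ 1.207

1.207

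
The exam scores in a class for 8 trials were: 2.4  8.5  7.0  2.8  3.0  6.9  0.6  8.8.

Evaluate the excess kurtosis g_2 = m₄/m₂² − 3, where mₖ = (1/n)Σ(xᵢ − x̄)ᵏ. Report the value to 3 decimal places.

x̄ = 5.0000
Σ(xᵢ − x̄)² = 69.2600 ⇒ m₂ = 8.65750
Σ(xᵢ − x̄)⁴ = 847.5410 ⇒ m₄ = 105.94263
m₂² = 74.95231
g_2 = m₄/m₂² − 3 = 1.41347 − 3 ≈ -1.587

-1.587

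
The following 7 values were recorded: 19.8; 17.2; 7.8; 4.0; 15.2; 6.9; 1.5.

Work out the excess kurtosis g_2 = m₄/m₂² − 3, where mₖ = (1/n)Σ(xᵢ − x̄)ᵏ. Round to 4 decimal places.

-1.5154

x̄ = 10.3429
Σ(xᵢ − x̄)² = 296.7971 ⇒ m₂ = 42.39959
Σ(xᵢ − x̄)⁴ = 18682.1140 ⇒ m₄ = 2668.87342
m₂² = 1797.72539
g_2 = m₄/m₂² − 3 = 1.48458 − 3 ≈ -1.5154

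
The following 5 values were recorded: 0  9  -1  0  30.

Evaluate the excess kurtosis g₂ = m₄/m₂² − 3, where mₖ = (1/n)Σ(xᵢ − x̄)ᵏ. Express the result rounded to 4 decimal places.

x̄ = 7.6000
Σ(xᵢ − x̄)² = 693.2000 ⇒ m₂ = 138.64000
Σ(xᵢ − x̄)⁴ = 263909.4560 ⇒ m₄ = 52781.89120
m₂² = 19221.04960
g₂ = m₄/m₂² − 3 = 2.74605 − 3 ≈ -0.2540

-0.2540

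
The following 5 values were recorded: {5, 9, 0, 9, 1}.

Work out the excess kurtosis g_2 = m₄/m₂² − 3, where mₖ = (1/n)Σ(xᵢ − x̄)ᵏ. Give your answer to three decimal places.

-1.715

x̄ = 4.8000
Σ(xᵢ − x̄)² = 72.8000 ⇒ m₂ = 14.56000
Σ(xᵢ − x̄)⁴ = 1361.6960 ⇒ m₄ = 272.33920
m₂² = 211.99360
g_2 = m₄/m₂² − 3 = 1.28466 − 3 ≈ -1.715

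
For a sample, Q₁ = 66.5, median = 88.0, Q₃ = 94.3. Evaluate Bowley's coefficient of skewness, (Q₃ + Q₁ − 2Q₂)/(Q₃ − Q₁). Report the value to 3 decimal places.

numerator: Q₃ + Q₁ − 2Q₂ = 94.3 + 66.5 − 2×88.0 = -15.2000
denominator: Q₃ − Q₁ = 94.3 − 66.5 = 27.8000
Bowley skewness = -15.2000 / 27.8000 ≈ -0.547

-0.547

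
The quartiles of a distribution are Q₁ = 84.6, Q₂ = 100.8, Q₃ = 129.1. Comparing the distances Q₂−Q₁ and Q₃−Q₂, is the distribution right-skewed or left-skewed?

right-skewed

Q₂ − Q₁ = 16.2;  Q₃ − Q₂ = 28.3
Q₃ − Q₂ > Q₂ − Q₁ ⇒ the upper half is more spread out ⇒ right-skewed.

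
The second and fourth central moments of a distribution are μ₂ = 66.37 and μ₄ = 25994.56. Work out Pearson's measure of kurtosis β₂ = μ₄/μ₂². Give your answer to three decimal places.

5.901

μ₂² = 66.37² = 4404.97690
μ₄/μ₂² = 25994.56 / 4404.97690 = 5.90118
β₂ ≈ 5.901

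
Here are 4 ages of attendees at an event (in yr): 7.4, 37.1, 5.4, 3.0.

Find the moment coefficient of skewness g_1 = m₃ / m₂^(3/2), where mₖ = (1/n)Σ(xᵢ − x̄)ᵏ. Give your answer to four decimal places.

x̄ = (7.4 + 37.1 + 5.4 + 3.0) / 4 = 13.2250
deviations (xᵢ − x̄): -5.8250, 23.8750, -7.8250, -10.2250
Σ(xᵢ − x̄)² = 769.7275 ⇒ m₂ = 769.7275/4 = 192.43188
Σ(xᵢ − x̄)³ = 11863.3174 ⇒ m₃ = 11863.3174/4 = 2965.82934
m₂^(3/2) = 192.43188^(1.5) = 2669.41144
g_1 = m₃ / m₂^(3/2) = 2965.82934 / 2669.41144 ≈ 1.1110

1.1110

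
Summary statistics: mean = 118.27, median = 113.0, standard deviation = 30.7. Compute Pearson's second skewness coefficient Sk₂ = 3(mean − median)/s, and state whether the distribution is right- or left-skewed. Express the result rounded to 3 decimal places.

Sk₂ = 3(118.27 − 113.0) / 30.7 = 3 × 5.2700 / 30.7
    = 15.8100 / 30.7 ≈ 0.515
Sk₂ > 0 ⇒ mean > median ⇒ right-skewed (positive skew).

0.515, right-skewed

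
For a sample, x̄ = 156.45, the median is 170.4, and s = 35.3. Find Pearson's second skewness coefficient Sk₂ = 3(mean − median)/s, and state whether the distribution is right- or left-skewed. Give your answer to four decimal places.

-1.1856, left-skewed

Sk₂ = 3(156.45 − 170.4) / 35.3 = 3 × -13.9500 / 35.3
    = -41.8500 / 35.3 ≈ -1.1856
Sk₂ < 0 ⇒ mean < median ⇒ left-skewed (negative skew).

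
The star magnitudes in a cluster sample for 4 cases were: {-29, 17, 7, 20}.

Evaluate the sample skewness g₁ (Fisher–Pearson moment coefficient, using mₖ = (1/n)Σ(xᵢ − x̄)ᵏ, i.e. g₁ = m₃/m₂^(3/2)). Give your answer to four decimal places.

-0.9584

x̄ = (-29 + 17 + 7 + 20) / 4 = 3.7500
deviations (xᵢ − x̄): -32.7500, 13.2500, 3.2500, 16.2500
Σ(xᵢ − x̄)² = 1522.7500 ⇒ m₂ = 1522.7500/4 = 380.68750
Σ(xᵢ − x̄)³ = -28474.8750 ⇒ m₃ = -28474.8750/4 = -7118.71875
m₂^(3/2) = 380.68750^(1.5) = 7427.67556
g₁ = m₃ / m₂^(3/2) = -7118.71875 / 7427.67556 ≈ -0.9584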